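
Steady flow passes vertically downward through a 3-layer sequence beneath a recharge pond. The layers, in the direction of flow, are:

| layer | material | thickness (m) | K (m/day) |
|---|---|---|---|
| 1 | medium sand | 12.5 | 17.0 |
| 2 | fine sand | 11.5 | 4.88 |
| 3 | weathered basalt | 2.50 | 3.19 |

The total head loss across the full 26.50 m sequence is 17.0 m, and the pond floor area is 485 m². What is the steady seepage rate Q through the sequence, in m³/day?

2130

Flow is perpendicular to layering, so the layers act in series and the equivalent K is the thickness-weighted harmonic mean.
Total thickness L = 12.5 + 11.5 + 2.50 = 26.50 m.
Σ(b_i/K_i) = 12.5/17.0 + 11.5/4.88 + 2.50/3.19 = 3.876 d.
K_eq = L / Σ(b_i/K_i) = 26.50 / 3.876 = 6.838 m/day.
Q = K_eq · A · (Δh/L) = 6.838 × 485 × (17.0/26.50) = 2127 m³/day.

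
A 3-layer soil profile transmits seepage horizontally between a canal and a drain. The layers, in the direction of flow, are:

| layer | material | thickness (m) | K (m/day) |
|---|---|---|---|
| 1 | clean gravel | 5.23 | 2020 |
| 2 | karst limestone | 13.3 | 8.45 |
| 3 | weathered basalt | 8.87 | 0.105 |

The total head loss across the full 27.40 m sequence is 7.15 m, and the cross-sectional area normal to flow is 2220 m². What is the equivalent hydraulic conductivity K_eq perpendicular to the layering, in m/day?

0.318

Flow is perpendicular to layering, so the layers act in series and the equivalent K is the thickness-weighted harmonic mean.
Total thickness L = 5.23 + 13.3 + 8.87 = 27.40 m.
Σ(b_i/K_i) = 5.23/2020 + 13.3/8.45 + 8.87/0.105 = 86.05 d.
K_eq = L / Σ(b_i/K_i) = 27.40 / 86.05 = 0.3184 m/day.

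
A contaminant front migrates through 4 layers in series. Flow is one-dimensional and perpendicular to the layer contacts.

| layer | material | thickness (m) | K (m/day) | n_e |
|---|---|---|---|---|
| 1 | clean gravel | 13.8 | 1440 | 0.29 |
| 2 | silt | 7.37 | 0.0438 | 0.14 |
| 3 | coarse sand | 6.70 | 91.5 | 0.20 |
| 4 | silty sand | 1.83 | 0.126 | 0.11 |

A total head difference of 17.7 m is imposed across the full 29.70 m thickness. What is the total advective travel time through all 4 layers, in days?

With flow normal to the layers, continuity requires the same specific discharge q through every layer.
Σ(b_i/K_i) = 13.8/1440 + 7.37/0.0438 + 6.70/91.5 + 1.83/0.126 = 182.9 d.
q = Δh / Σ(b_i/K_i) = 17.7 / 182.9 = 0.09679 m/day.
In each layer the seepage velocity is v_i = q/n_i, so the layer transit time is t_i = b_i·n_i / q:
  layer 1 (clean gravel): t_1 = 13.8 × 0.29 / 0.09679 = 41.35 d
  layer 2 (silt): t_2 = 7.37 × 0.14 / 0.09679 = 10.66 d
  layer 3 (coarse sand): t_3 = 6.70 × 0.20 / 0.09679 = 13.84 d
  layer 4 (silty sand): t_4 = 1.83 × 0.11 / 0.09679 = 2.080 d
Total t = Σ t_i = 67.93 days.

67.9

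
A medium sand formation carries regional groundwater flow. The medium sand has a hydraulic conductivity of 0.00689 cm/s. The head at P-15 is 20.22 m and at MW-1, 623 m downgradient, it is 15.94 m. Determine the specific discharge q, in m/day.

0.0409

Convert K: 0.00689 cm/s × 864 = 5.953 m/day.
Hydraulic gradient i = (20.22 − 15.94) / 623 = 4.28 / 623 = 0.006870.
Specific discharge q = K · i = 5.953 × 0.006870 = 0.04090 m/day.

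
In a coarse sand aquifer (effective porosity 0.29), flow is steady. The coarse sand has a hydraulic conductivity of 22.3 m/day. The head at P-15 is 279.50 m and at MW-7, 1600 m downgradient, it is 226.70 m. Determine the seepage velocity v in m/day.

2.54

Hydraulic gradient i = (279.50 − 226.70) / 1600 = 52.8 / 1600 = 0.03300.
Darcy flux q = K · i = 22.30 × 0.03300 = 0.7359 m/day.
Seepage velocity v = q / n_e = 0.7359 / 0.29 = 2.538 m/day.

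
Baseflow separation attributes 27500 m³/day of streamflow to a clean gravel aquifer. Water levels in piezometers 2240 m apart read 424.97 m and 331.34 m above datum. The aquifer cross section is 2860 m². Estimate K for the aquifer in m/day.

Hydraulic gradient i = (424.97 − 331.34) / 2240 = 93.63 / 2240 = 0.04180.
From Q = K·A·i, K = Q / (A·i) = 27500 / (2860 × 0.04180) = 230.0 m/day.

230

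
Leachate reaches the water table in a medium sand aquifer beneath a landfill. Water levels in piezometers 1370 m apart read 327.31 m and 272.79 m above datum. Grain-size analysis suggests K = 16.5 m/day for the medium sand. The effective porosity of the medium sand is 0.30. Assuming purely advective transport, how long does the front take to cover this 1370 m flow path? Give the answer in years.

1.71

Hydraulic gradient i = (327.31 − 272.79) / 1370 = 54.52 / 1370 = 0.03980.
Darcy flux q = K · i = 16.50 × 0.03980 = 0.6566 m/day.
Seepage velocity v = q / n_e = 0.6566 / 0.30 = 2.189 m/day.
Travel time t = L / v = 1370 / 2.189 = 625.9 days = 1.714 years.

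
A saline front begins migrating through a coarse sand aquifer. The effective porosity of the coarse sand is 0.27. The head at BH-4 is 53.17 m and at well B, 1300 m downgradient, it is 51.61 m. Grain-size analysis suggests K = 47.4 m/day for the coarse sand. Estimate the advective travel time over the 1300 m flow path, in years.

Hydraulic gradient i = (53.17 − 51.61) / 1300 = 1.56 / 1300 = 0.001200.
Darcy flux q = K · i = 47.40 × 0.001200 = 0.05688 m/day.
Seepage velocity v = q / n_e = 0.05688 / 0.27 = 0.2107 m/day.
Travel time t = L / v = 1300 / 0.2107 = 6171 days = 16.89 years.

16.9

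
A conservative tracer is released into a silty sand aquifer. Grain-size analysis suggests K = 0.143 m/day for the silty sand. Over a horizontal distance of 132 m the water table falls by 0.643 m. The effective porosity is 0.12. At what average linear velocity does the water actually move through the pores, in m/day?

0.00580

Hydraulic gradient i = Δh / L = 0.643 / 132 = 0.004871.
Darcy flux q = K · i = 0.1430 × 0.004871 = 0.0006966 m/day.
Seepage velocity v = q / n_e = 0.0006966 / 0.12 = 0.005805 m/day.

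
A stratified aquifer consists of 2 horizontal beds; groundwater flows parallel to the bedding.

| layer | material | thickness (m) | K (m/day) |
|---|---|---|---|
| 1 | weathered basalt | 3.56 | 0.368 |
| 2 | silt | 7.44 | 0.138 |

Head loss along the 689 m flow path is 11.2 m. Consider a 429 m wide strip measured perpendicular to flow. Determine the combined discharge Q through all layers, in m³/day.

Flow is parallel to layering, so each bed carries its own Darcy discharge and the transmissivities add.
Σ(K_i·b_i) = 0.368×3.56 + 0.138×7.44 = 2.337 m²/day.
Hydraulic gradient i = Δh / L = 11.2 / 689 = 0.01626.
Q = Σ(K_i·b_i) · W · i = 2.337 × 429 × 0.01626 = 16.30 m³/day.

16.3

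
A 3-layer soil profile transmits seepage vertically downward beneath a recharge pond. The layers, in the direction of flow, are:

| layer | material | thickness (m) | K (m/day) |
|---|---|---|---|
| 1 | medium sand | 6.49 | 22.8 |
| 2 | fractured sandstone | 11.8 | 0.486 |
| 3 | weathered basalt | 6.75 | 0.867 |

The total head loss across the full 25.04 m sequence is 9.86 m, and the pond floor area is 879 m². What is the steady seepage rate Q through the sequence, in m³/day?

268

Flow is perpendicular to layering, so the layers act in series and the equivalent K is the thickness-weighted harmonic mean.
Total thickness L = 6.49 + 11.8 + 6.75 = 25.04 m.
Σ(b_i/K_i) = 6.49/22.8 + 11.8/0.486 + 6.75/0.867 = 32.35 d.
K_eq = L / Σ(b_i/K_i) = 25.04 / 32.35 = 0.7740 m/day.
Q = K_eq · A · (Δh/L) = 0.7740 × 879 × (9.86/25.04) = 267.9 m³/day.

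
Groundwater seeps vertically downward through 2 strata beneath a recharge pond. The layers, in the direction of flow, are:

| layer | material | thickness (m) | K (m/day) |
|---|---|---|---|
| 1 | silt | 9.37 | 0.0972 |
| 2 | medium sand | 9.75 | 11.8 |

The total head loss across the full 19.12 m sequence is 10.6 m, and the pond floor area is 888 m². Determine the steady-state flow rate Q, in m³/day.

Flow is perpendicular to layering, so the layers act in series and the equivalent K is the thickness-weighted harmonic mean.
Total thickness L = 9.37 + 9.75 = 19.12 m.
Σ(b_i/K_i) = 9.37/0.0972 + 9.75/11.8 = 97.23 d.
K_eq = L / Σ(b_i/K_i) = 19.12 / 97.23 = 0.1967 m/day.
Q = K_eq · A · (Δh/L) = 0.1967 × 888 × (10.6/19.12) = 96.81 m³/day.

96.8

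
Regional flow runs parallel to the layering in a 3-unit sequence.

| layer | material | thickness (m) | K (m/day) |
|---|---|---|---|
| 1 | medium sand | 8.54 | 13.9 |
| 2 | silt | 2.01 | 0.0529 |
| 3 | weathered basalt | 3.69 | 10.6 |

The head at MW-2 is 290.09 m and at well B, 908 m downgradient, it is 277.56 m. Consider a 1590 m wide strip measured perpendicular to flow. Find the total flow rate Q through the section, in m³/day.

3470

Flow is parallel to layering, so each bed carries its own Darcy discharge and the transmissivities add.
Σ(K_i·b_i) = 13.9×8.54 + 0.0529×2.01 + 10.6×3.69 = 157.9 m²/day.
Hydraulic gradient i = (290.09 − 277.56) / 908 = 12.53 / 908 = 0.01380.
Q = Σ(K_i·b_i) · W · i = 157.9 × 1590 × 0.01380 = 3465 m³/day.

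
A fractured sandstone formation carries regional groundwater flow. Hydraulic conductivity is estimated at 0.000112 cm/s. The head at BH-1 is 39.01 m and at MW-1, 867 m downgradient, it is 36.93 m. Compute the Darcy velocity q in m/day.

0.000232

Convert K: 0.000112 cm/s × 864 = 0.09677 m/day.
Hydraulic gradient i = (39.01 − 36.93) / 867 = 2.08 / 867 = 0.002399.
Specific discharge q = K · i = 0.09677 × 0.002399 = 0.0002322 m/day.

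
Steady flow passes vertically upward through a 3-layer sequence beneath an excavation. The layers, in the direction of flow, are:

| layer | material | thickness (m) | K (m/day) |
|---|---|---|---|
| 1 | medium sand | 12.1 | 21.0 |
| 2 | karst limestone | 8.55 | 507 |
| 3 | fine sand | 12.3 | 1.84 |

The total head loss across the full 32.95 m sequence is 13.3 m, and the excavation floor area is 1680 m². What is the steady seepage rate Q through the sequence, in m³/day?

3070

Flow is perpendicular to layering, so the layers act in series and the equivalent K is the thickness-weighted harmonic mean.
Total thickness L = 12.1 + 8.55 + 12.3 = 32.95 m.
Σ(b_i/K_i) = 12.1/21.0 + 8.55/507 + 12.3/1.84 = 7.278 d.
K_eq = L / Σ(b_i/K_i) = 32.95 / 7.278 = 4.527 m/day.
Q = K_eq · A · (Δh/L) = 4.527 × 1680 × (13.3/32.95) = 3070 m³/day.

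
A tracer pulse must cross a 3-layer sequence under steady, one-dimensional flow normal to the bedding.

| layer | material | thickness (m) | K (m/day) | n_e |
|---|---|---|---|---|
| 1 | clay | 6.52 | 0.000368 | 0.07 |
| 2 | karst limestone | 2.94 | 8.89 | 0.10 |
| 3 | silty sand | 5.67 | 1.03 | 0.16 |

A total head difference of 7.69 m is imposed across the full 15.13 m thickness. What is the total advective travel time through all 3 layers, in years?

With flow normal to the layers, continuity requires the same specific discharge q through every layer.
Σ(b_i/K_i) = 6.52/0.000368 + 2.94/8.89 + 5.67/1.03 = 17723 d.
q = Δh / Σ(b_i/K_i) = 7.69 / 17723 = 0.0004339 m/day.
In each layer the seepage velocity is v_i = q/n_i, so the layer transit time is t_i = b_i·n_i / q:
  layer 1 (clay): t_1 = 6.52 × 0.07 / 0.0004339 = 1052 d
  layer 2 (karst limestone): t_2 = 2.94 × 0.10 / 0.0004339 = 677.6 d
  layer 3 (silty sand): t_3 = 5.67 × 0.16 / 0.0004339 = 2091 d
Total t = Σ t_i = 3820 days = 10.46 years.

10.5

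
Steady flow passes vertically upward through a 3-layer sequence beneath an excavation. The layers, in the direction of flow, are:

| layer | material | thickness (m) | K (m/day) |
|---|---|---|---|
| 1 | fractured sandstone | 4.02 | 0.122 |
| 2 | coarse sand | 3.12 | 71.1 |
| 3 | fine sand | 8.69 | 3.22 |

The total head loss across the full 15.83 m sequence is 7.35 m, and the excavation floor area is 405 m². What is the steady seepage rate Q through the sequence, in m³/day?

83.4

Flow is perpendicular to layering, so the layers act in series and the equivalent K is the thickness-weighted harmonic mean.
Total thickness L = 4.02 + 3.12 + 8.69 = 15.83 m.
Σ(b_i/K_i) = 4.02/0.122 + 3.12/71.1 + 8.69/3.22 = 35.69 d.
K_eq = L / Σ(b_i/K_i) = 15.83 / 35.69 = 0.4435 m/day.
Q = K_eq · A · (Δh/L) = 0.4435 × 405 × (7.35/15.83) = 83.40 m³/day.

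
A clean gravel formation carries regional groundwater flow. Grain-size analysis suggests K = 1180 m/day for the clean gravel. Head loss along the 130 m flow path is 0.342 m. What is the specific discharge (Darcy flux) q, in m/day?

Hydraulic gradient i = Δh / L = 0.342 / 130 = 0.002631.
Specific discharge q = K · i = 1180 × 0.002631 = 3.104 m/day.

3.10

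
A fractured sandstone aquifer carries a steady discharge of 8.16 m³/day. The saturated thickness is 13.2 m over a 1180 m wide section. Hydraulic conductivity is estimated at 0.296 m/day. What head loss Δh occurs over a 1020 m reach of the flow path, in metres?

1.81

Cross-sectional area A = 1180 × 13.2 = 15576 m².
From Q = K·A·i, i = Q / (K·A) = 8.16 / (0.2960 × 15576) = 0.001770.
Head loss Δh = i · L = 0.001770 × 1020 = 1.805 m.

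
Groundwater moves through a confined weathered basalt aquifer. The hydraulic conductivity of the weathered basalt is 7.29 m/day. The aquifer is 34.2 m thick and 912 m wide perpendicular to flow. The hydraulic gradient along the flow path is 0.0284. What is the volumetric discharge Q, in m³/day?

6460

Cross-sectional area A = 912 × 34.2 = 31190 m².
Hydraulic gradient i = 0.0284.
Darcy's law: Q = K · A · i = 7.290 × 31190 × 0.02840 = 6458 m³/day.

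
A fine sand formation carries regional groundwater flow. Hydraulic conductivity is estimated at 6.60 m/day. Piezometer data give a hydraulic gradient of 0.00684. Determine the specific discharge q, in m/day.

Hydraulic gradient i = 0.00684.
Specific discharge q = K · i = 6.600 × 0.006840 = 0.04514 m/day.

0.0451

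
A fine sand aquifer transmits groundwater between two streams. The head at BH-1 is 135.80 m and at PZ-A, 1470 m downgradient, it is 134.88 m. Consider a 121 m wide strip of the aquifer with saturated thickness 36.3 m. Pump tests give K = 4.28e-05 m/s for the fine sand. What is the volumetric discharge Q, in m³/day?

10.2

Convert K: 4.28e-05 m/s × 86400 = 3.698 m/day.
Cross-sectional area A = 121 × 36.3 = 4392 m².
Hydraulic gradient i = (135.80 − 134.88) / 1470 = 0.92 / 1470 = 0.0006259.
Darcy's law: Q = K · A · i = 3.698 × 4392 × 0.0006259 = 10.17 m³/day.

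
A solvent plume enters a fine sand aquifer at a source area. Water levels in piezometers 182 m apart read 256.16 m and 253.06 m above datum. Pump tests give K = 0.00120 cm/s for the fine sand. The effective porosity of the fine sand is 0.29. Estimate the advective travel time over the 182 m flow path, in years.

Convert K: 0.00120 cm/s × 864 = 1.037 m/day.
Hydraulic gradient i = (256.16 − 253.06) / 182 = 3.1 / 182 = 0.01703.
Darcy flux q = K · i = 1.037 × 0.01703 = 0.01766 m/day.
Seepage velocity v = q / n_e = 0.01766 / 0.29 = 0.06090 m/day.
Travel time t = L / v = 182 / 0.06090 = 2989 days = 8.183 years.

8.18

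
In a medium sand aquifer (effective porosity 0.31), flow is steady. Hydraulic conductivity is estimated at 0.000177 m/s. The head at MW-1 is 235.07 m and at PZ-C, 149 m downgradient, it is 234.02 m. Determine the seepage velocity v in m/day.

0.348

Convert K: 0.000177 m/s × 86400 = 15.29 m/day.
Hydraulic gradient i = (235.07 − 234.02) / 149 = 1.05 / 149 = 0.007047.
Darcy flux q = K · i = 15.29 × 0.007047 = 0.1078 m/day.
Seepage velocity v = q / n_e = 0.1078 / 0.31 = 0.3476 m/day.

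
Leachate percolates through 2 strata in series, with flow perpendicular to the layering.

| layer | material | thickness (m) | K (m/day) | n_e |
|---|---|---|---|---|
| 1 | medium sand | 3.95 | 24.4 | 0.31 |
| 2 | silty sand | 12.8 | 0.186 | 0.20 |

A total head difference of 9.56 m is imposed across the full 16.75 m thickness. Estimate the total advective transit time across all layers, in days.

With flow normal to the layers, continuity requires the same specific discharge q through every layer.
Σ(b_i/K_i) = 3.95/24.4 + 12.8/0.186 = 68.98 d.
q = Δh / Σ(b_i/K_i) = 9.56 / 68.98 = 0.1386 m/day.
In each layer the seepage velocity is v_i = q/n_i, so the layer transit time is t_i = b_i·n_i / q:
  layer 1 (medium sand): t_1 = 3.95 × 0.31 / 0.1386 = 8.835 d
  layer 2 (silty sand): t_2 = 12.8 × 0.20 / 0.1386 = 18.47 d
Total t = Σ t_i = 27.31 days.

27.3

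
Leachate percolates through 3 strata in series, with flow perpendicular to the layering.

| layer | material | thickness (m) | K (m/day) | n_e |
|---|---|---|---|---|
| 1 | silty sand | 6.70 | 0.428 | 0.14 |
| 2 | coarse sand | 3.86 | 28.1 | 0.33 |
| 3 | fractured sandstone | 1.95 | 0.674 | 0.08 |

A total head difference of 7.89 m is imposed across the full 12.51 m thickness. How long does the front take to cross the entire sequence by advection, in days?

With flow normal to the layers, continuity requires the same specific discharge q through every layer.
Σ(b_i/K_i) = 6.70/0.428 + 3.86/28.1 + 1.95/0.674 = 18.68 d.
q = Δh / Σ(b_i/K_i) = 7.89 / 18.68 = 0.4223 m/day.
In each layer the seepage velocity is v_i = q/n_i, so the layer transit time is t_i = b_i·n_i / q:
  layer 1 (silty sand): t_1 = 6.70 × 0.14 / 0.4223 = 2.221 d
  layer 2 (coarse sand): t_2 = 3.86 × 0.33 / 0.4223 = 3.017 d
  layer 3 (fractured sandstone): t_3 = 1.95 × 0.08 / 0.4223 = 0.3694 d
Total t = Σ t_i = 5.607 days.

5.61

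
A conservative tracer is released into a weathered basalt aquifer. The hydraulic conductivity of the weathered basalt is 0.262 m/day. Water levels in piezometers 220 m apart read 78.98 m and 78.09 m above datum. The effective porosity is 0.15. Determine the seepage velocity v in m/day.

0.00707

Hydraulic gradient i = (78.98 − 78.09) / 220 = 0.89 / 220 = 0.004045.
Darcy flux q = K · i = 0.2620 × 0.004045 = 0.001060 m/day.
Seepage velocity v = q / n_e = 0.001060 / 0.15 = 0.007066 m/day.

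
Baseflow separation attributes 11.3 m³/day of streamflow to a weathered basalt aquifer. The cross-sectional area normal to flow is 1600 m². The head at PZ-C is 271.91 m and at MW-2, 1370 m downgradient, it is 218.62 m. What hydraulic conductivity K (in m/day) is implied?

Hydraulic gradient i = (271.91 − 218.62) / 1370 = 53.29 / 1370 = 0.03890.
From Q = K·A·i, K = Q / (A·i) = 11.3 / (1600 × 0.03890) = 0.1816 m/day.

0.182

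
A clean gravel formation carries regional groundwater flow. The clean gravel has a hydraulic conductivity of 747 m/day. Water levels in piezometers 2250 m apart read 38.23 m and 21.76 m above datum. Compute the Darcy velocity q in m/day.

Hydraulic gradient i = (38.23 − 21.76) / 2250 = 16.47 / 2250 = 0.007320.
Specific discharge q = K · i = 747.0 × 0.007320 = 5.468 m/day.

5.47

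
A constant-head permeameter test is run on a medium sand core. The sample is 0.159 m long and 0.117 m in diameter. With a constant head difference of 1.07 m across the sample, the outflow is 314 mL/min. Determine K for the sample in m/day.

6.25

Cross-sectional area A = π·(d/2)² = π × (0.117/2)² = 0.01075 m².
Convert discharge: 314 mL/min = 5.233e-06 m³/s.
Darcy's law rearranged: K = Q·L / (A·Δh) = 5.233e-06 × 0.159 / (0.01075 × 1.07) = 7.233e-05 m/s = 6.249 m/day.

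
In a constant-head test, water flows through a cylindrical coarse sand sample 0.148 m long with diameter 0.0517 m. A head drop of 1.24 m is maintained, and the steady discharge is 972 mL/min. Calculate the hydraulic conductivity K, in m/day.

79.6

Cross-sectional area A = π·(d/2)² = π × (0.0517/2)² = 0.002099 m².
Convert discharge: 972 mL/min = 1.620e-05 m³/s.
Darcy's law rearranged: K = Q·L / (A·Δh) = 1.620e-05 × 0.148 / (0.002099 × 1.24) = 0.0009211 m/s = 79.58 m/day.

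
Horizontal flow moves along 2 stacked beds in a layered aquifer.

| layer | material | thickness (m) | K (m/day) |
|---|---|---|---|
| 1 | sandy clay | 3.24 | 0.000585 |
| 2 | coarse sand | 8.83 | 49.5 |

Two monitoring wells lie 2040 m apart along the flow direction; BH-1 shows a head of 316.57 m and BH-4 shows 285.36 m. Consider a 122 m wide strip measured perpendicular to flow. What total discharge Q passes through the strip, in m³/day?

Flow is parallel to layering, so each bed carries its own Darcy discharge and the transmissivities add.
Σ(K_i·b_i) = 0.000585×3.24 + 49.5×8.83 = 437.1 m²/day.
Hydraulic gradient i = (316.57 − 285.36) / 2040 = 31.21 / 2040 = 0.01530.
Q = Σ(K_i·b_i) · W · i = 437.1 × 122 × 0.01530 = 815.8 m³/day.

816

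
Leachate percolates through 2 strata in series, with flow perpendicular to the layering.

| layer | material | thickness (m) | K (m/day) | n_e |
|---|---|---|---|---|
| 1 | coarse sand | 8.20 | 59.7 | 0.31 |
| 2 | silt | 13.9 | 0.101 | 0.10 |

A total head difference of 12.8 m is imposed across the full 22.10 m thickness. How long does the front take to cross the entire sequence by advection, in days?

With flow normal to the layers, continuity requires the same specific discharge q through every layer.
Σ(b_i/K_i) = 8.20/59.7 + 13.9/0.101 = 137.8 d.
q = Δh / Σ(b_i/K_i) = 12.8 / 137.8 = 0.09291 m/day.
In each layer the seepage velocity is v_i = q/n_i, so the layer transit time is t_i = b_i·n_i / q:
  layer 1 (coarse sand): t_1 = 8.20 × 0.31 / 0.09291 = 27.36 d
  layer 2 (silt): t_2 = 13.9 × 0.10 / 0.09291 = 14.96 d
Total t = Σ t_i = 42.32 days.

42.3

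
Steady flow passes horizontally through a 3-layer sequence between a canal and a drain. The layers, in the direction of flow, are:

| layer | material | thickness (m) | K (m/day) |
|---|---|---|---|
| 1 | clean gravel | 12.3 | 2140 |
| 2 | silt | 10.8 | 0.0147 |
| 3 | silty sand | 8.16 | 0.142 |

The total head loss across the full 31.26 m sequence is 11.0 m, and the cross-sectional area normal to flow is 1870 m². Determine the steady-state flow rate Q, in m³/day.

26.0

Flow is perpendicular to layering, so the layers act in series and the equivalent K is the thickness-weighted harmonic mean.
Total thickness L = 12.3 + 10.8 + 8.16 = 31.26 m.
Σ(b_i/K_i) = 12.3/2140 + 10.8/0.0147 + 8.16/0.142 = 792.2 d.
K_eq = L / Σ(b_i/K_i) = 31.26 / 792.2 = 0.03946 m/day.
Q = K_eq · A · (Δh/L) = 0.03946 × 1870 × (11.0/31.26) = 25.97 m³/day.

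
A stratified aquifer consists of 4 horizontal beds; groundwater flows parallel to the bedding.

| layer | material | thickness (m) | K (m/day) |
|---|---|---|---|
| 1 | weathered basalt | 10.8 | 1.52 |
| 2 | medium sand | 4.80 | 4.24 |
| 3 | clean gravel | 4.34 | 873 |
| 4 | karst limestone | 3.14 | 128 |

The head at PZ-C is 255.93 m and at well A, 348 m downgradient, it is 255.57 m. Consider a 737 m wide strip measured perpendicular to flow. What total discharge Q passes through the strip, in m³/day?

3220

Flow is parallel to layering, so each bed carries its own Darcy discharge and the transmissivities add.
Σ(K_i·b_i) = 1.52×10.8 + 4.24×4.80 + 873×4.34 + 128×3.14 = 4228 m²/day.
Hydraulic gradient i = (255.93 − 255.57) / 348 = 0.36 / 348 = 0.001034.
Q = Σ(K_i·b_i) · W · i = 4228 × 737 × 0.001034 = 3223 m³/day.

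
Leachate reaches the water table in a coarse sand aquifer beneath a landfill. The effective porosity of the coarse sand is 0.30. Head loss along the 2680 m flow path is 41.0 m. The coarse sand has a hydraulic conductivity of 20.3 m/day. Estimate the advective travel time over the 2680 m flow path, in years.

Hydraulic gradient i = Δh / L = 41.0 / 2680 = 0.01530.
Darcy flux q = K · i = 20.30 × 0.01530 = 0.3106 m/day.
Seepage velocity v = q / n_e = 0.3106 / 0.30 = 1.035 m/day.
Travel time t = L / v = 2680 / 1.035 = 2589 days = 7.088 years.

7.09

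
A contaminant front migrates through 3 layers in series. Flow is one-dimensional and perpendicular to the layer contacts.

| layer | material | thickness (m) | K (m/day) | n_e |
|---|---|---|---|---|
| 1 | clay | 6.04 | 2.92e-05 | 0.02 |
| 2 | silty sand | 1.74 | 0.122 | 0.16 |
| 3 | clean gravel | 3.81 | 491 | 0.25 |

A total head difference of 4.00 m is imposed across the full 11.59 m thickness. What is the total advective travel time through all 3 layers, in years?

191

With flow normal to the layers, continuity requires the same specific discharge q through every layer.
Σ(b_i/K_i) = 6.04/2.92e-05 + 1.74/0.122 + 3.81/491 = 2.069e+05 d.
q = Δh / Σ(b_i/K_i) = 4.00 / 2.069e+05 = 1.934e-05 m/day.
In each layer the seepage velocity is v_i = q/n_i, so the layer transit time is t_i = b_i·n_i / q:
  layer 1 (clay): t_1 = 6.04 × 0.02 / 1.934e-05 = 6247 d
  layer 2 (silty sand): t_2 = 1.74 × 0.16 / 1.934e-05 = 14398 d
  layer 3 (clean gravel): t_3 = 3.81 × 0.25 / 1.934e-05 = 49259 d
Total t = Σ t_i = 69904 days = 191.4 years.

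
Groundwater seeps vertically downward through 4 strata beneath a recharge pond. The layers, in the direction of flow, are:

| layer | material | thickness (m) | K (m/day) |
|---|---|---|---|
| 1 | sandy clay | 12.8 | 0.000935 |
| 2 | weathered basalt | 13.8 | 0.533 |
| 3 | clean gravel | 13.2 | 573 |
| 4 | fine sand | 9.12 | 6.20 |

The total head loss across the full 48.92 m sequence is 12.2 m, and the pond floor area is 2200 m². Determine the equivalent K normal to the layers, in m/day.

Flow is perpendicular to layering, so the layers act in series and the equivalent K is the thickness-weighted harmonic mean.
Total thickness L = 12.8 + 13.8 + 13.2 + 9.12 = 48.92 m.
Σ(b_i/K_i) = 12.8/0.000935 + 13.8/0.533 + 13.2/573 + 9.12/6.20 = 13717 d.
K_eq = L / Σ(b_i/K_i) = 48.92 / 13717 = 0.003566 m/day.

0.00357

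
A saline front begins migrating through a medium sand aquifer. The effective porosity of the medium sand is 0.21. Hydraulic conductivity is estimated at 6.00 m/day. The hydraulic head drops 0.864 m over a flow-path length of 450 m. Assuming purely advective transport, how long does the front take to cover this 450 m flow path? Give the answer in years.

Hydraulic gradient i = Δh / L = 0.864 / 450 = 0.001920.
Darcy flux q = K · i = 6.000 × 0.001920 = 0.01152 m/day.
Seepage velocity v = q / n_e = 0.01152 / 0.21 = 0.05486 m/day.
Travel time t = L / v = 450 / 0.05486 = 8203 days = 22.46 years.

22.5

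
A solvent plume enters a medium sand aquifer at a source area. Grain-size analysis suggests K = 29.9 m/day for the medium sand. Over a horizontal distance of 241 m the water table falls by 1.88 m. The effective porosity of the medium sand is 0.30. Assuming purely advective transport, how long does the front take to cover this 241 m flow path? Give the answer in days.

310

Hydraulic gradient i = Δh / L = 1.88 / 241 = 0.007801.
Darcy flux q = K · i = 29.90 × 0.007801 = 0.2332 m/day.
Seepage velocity v = q / n_e = 0.2332 / 0.30 = 0.7775 m/day.
Travel time t = L / v = 241 / 0.7775 = 310.0 days.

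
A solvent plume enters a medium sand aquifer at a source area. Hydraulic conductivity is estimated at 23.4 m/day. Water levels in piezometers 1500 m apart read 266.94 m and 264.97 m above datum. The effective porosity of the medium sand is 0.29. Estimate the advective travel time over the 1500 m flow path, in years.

Hydraulic gradient i = (266.94 − 264.97) / 1500 = 1.97 / 1500 = 0.001313.
Darcy flux q = K · i = 23.40 × 0.001313 = 0.03073 m/day.
Seepage velocity v = q / n_e = 0.03073 / 0.29 = 0.1060 m/day.
Travel time t = L / v = 1500 / 0.1060 = 14155 days = 38.75 years.

38.8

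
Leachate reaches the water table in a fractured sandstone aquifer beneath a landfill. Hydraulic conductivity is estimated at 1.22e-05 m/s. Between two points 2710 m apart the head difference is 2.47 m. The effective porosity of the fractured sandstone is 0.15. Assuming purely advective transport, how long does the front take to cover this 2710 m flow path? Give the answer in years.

Convert K: 1.22e-05 m/s × 86400 = 1.054 m/day.
Hydraulic gradient i = Δh / L = 2.47 / 2710 = 0.0009114.
Darcy flux q = K · i = 1.054 × 0.0009114 = 0.0009607 m/day.
Seepage velocity v = q / n_e = 0.0009607 / 0.15 = 0.006405 m/day.
Travel time t = L / v = 2710 / 0.006405 = 4.231e+05 days = 1158 years.

1160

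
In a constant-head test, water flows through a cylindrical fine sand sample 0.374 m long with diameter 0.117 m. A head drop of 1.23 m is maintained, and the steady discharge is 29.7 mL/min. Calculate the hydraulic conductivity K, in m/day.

1.21

Cross-sectional area A = π·(d/2)² = π × (0.117/2)² = 0.01075 m².
Convert discharge: 29.7 mL/min = 4.950e-07 m³/s.
Darcy's law rearranged: K = Q·L / (A·Δh) = 4.950e-07 × 0.374 / (0.01075 × 1.23) = 1.400e-05 m/s = 1.210 m/day.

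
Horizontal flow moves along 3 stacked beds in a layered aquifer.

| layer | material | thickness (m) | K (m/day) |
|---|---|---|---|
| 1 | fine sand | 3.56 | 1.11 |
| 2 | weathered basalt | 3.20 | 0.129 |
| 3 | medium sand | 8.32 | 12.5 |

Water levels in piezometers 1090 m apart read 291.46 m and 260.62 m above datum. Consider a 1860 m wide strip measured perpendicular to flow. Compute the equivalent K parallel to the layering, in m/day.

7.19

Flow is parallel to layering, so each bed carries its own Darcy discharge and the transmissivities add.
Σ(K_i·b_i) = 1.11×3.56 + 0.129×3.20 + 12.5×8.32 = 108.4 m²/day.
Total thickness b = 15.08 m, so K_eq = Σ(K_i·b_i)/b = 7.186 m/day.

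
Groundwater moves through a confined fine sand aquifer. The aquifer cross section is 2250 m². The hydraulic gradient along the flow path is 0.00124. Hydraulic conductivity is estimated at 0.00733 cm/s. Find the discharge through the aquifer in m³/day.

17.7

Convert K: 0.00733 cm/s × 864 = 6.333 m/day.
Hydraulic gradient i = 0.00124.
Darcy's law: Q = K · A · i = 6.333 × 2250 × 0.001240 = 17.67 m³/day.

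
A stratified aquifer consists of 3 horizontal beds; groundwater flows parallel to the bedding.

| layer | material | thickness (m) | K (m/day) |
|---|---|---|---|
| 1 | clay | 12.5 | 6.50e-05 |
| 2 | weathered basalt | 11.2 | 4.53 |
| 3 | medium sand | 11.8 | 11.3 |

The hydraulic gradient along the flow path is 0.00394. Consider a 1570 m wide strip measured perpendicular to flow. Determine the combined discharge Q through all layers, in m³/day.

1140

Flow is parallel to layering, so each bed carries its own Darcy discharge and the transmissivities add.
Σ(K_i·b_i) = 6.50e-05×12.5 + 4.53×11.2 + 11.3×11.8 = 184.1 m²/day.
Hydraulic gradient i = 0.00394.
Q = Σ(K_i·b_i) · W · i = 184.1 × 1570 × 0.003940 = 1139 m³/day.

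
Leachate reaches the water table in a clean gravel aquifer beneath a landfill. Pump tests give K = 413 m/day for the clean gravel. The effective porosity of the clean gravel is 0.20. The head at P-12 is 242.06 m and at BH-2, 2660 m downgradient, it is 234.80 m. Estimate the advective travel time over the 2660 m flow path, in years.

1.29

Hydraulic gradient i = (242.06 − 234.80) / 2660 = 7.26 / 2660 = 0.002729.
Darcy flux q = K · i = 413.0 × 0.002729 = 1.127 m/day.
Seepage velocity v = q / n_e = 1.127 / 0.20 = 5.636 m/day.
Travel time t = L / v = 2660 / 5.636 = 472.0 days = 1.292 years.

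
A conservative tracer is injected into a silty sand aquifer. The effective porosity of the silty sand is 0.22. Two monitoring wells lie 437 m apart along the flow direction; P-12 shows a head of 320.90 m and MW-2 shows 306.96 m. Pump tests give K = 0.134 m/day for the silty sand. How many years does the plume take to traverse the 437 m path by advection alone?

61.6

Hydraulic gradient i = (320.90 − 306.96) / 437 = 13.94 / 437 = 0.03190.
Darcy flux q = K · i = 0.1340 × 0.03190 = 0.004275 m/day.
Seepage velocity v = q / n_e = 0.004275 / 0.22 = 0.01943 m/day.
Travel time t = L / v = 437 / 0.01943 = 22491 days = 61.58 years.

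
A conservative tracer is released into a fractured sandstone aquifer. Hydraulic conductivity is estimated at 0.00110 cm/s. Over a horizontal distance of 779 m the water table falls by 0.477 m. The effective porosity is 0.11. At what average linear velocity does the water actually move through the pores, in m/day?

Convert K: 0.00110 cm/s × 864 = 0.9504 m/day.
Hydraulic gradient i = Δh / L = 0.477 / 779 = 0.0006123.
Darcy flux q = K · i = 0.9504 × 0.0006123 = 0.0005820 m/day.
Seepage velocity v = q / n_e = 0.0005820 / 0.11 = 0.005290 m/day.

0.00529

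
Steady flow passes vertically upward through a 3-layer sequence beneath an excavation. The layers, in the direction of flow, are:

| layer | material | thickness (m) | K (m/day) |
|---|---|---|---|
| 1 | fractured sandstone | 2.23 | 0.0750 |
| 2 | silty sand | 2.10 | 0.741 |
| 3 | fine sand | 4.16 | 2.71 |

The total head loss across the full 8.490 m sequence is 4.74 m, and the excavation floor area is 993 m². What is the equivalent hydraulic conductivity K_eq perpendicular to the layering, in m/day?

0.249

Flow is perpendicular to layering, so the layers act in series and the equivalent K is the thickness-weighted harmonic mean.
Total thickness L = 2.23 + 2.10 + 4.16 = 8.490 m.
Σ(b_i/K_i) = 2.23/0.0750 + 2.10/0.741 + 4.16/2.71 = 34.10 d.
K_eq = L / Σ(b_i/K_i) = 8.490 / 34.10 = 0.2490 m/day.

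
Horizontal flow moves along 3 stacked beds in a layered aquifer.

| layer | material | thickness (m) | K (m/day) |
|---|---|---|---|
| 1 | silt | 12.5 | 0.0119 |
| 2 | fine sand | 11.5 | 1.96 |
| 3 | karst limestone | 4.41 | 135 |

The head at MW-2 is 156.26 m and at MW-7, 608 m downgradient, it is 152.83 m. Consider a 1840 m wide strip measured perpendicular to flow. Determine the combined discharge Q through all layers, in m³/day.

Flow is parallel to layering, so each bed carries its own Darcy discharge and the transmissivities add.
Σ(K_i·b_i) = 0.0119×12.5 + 1.96×11.5 + 135×4.41 = 618.0 m²/day.
Hydraulic gradient i = (156.26 − 152.83) / 608 = 3.43 / 608 = 0.005641.
Q = Σ(K_i·b_i) · W · i = 618.0 × 1840 × 0.005641 = 6415 m³/day.

6420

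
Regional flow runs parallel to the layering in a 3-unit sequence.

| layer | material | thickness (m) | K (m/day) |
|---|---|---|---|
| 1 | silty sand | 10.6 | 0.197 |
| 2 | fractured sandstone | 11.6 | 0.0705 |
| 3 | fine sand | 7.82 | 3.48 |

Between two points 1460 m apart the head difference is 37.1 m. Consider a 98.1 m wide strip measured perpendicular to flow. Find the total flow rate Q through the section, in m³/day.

75.1

Flow is parallel to layering, so each bed carries its own Darcy discharge and the transmissivities add.
Σ(K_i·b_i) = 0.197×10.6 + 0.0705×11.6 + 3.48×7.82 = 30.12 m²/day.
Hydraulic gradient i = Δh / L = 37.1 / 1460 = 0.02541.
Q = Σ(K_i·b_i) · W · i = 30.12 × 98.1 × 0.02541 = 75.08 m³/day.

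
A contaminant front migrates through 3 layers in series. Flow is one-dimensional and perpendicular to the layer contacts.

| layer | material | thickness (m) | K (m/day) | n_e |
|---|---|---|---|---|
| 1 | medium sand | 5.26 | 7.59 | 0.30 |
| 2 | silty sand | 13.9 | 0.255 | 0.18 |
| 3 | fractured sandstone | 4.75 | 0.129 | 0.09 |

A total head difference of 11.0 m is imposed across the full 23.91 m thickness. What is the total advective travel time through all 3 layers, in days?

With flow normal to the layers, continuity requires the same specific discharge q through every layer.
Σ(b_i/K_i) = 5.26/7.59 + 13.9/0.255 + 4.75/0.129 = 92.02 d.
q = Δh / Σ(b_i/K_i) = 11.0 / 92.02 = 0.1195 m/day.
In each layer the seepage velocity is v_i = q/n_i, so the layer transit time is t_i = b_i·n_i / q:
  layer 1 (medium sand): t_1 = 5.26 × 0.30 / 0.1195 = 13.20 d
  layer 2 (silty sand): t_2 = 13.9 × 0.18 / 0.1195 = 20.93 d
  layer 3 (fractured sandstone): t_3 = 4.75 × 0.09 / 0.1195 = 3.576 d
Total t = Σ t_i = 37.71 days.

37.7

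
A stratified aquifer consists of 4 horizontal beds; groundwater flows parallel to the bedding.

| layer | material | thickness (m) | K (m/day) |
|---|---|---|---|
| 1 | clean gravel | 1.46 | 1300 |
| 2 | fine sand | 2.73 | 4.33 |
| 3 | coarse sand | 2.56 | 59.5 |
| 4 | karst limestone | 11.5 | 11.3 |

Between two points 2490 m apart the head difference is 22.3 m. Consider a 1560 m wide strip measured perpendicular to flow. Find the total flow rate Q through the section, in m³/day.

Flow is parallel to layering, so each bed carries its own Darcy discharge and the transmissivities add.
Σ(K_i·b_i) = 1300×1.46 + 4.33×2.73 + 59.5×2.56 + 11.3×11.5 = 2192 m²/day.
Hydraulic gradient i = Δh / L = 22.3 / 2490 = 0.008956.
Q = Σ(K_i·b_i) · W · i = 2192 × 1560 × 0.008956 = 30626 m³/day.

30600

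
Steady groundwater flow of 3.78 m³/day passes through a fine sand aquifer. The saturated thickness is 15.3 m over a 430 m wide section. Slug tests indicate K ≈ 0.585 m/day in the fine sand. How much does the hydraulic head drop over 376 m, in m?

Cross-sectional area A = 430 × 15.3 = 6579 m².
From Q = K·A·i, i = Q / (K·A) = 3.78 / (0.5850 × 6579) = 0.0009821.
Head loss Δh = i · L = 0.0009821 × 376 = 0.3693 m.

0.369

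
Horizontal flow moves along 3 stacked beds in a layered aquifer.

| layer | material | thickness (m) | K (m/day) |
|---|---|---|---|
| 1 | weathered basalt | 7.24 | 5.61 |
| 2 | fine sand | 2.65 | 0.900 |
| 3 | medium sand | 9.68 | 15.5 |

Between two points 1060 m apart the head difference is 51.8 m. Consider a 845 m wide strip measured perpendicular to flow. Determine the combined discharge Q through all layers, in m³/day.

Flow is parallel to layering, so each bed carries its own Darcy discharge and the transmissivities add.
Σ(K_i·b_i) = 5.61×7.24 + 0.900×2.65 + 15.5×9.68 = 193.0 m²/day.
Hydraulic gradient i = Δh / L = 51.8 / 1060 = 0.04887.
Q = Σ(K_i·b_i) · W · i = 193.0 × 845 × 0.04887 = 7971 m³/day.

7970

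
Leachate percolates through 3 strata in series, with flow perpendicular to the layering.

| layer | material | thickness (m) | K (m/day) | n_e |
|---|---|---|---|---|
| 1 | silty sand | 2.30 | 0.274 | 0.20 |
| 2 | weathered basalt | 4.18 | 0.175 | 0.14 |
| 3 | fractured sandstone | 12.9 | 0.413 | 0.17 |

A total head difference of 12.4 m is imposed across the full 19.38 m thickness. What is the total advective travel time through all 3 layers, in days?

With flow normal to the layers, continuity requires the same specific discharge q through every layer.
Σ(b_i/K_i) = 2.30/0.274 + 4.18/0.175 + 12.9/0.413 = 63.51 d.
q = Δh / Σ(b_i/K_i) = 12.4 / 63.51 = 0.1952 m/day.
In each layer the seepage velocity is v_i = q/n_i, so the layer transit time is t_i = b_i·n_i / q:
  layer 1 (silty sand): t_1 = 2.30 × 0.20 / 0.1952 = 2.356 d
  layer 2 (weathered basalt): t_2 = 4.18 × 0.14 / 0.1952 = 2.997 d
  layer 3 (fractured sandstone): t_3 = 12.9 × 0.17 / 0.1952 = 11.23 d
Total t = Σ t_i = 16.59 days.

16.6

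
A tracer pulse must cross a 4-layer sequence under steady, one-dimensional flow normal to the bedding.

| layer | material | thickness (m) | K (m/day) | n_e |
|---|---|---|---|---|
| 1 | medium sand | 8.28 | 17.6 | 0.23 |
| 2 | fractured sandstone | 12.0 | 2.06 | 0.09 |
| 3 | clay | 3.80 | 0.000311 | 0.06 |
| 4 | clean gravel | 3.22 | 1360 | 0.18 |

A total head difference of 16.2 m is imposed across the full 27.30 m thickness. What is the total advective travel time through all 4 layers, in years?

With flow normal to the layers, continuity requires the same specific discharge q through every layer.
Σ(b_i/K_i) = 8.28/17.6 + 12.0/2.06 + 3.80/0.000311 + 3.22/1360 = 12225 d.
q = Δh / Σ(b_i/K_i) = 16.2 / 12225 = 0.001325 m/day.
In each layer the seepage velocity is v_i = q/n_i, so the layer transit time is t_i = b_i·n_i / q:
  layer 1 (medium sand): t_1 = 8.28 × 0.23 / 0.001325 = 1437 d
  layer 2 (fractured sandstone): t_2 = 12.0 × 0.09 / 0.001325 = 815.0 d
  layer 3 (clay): t_3 = 3.80 × 0.06 / 0.001325 = 172.1 d
  layer 4 (clean gravel): t_4 = 3.22 × 0.18 / 0.001325 = 437.4 d
Total t = Σ t_i = 2862 days = 7.834 years.

7.83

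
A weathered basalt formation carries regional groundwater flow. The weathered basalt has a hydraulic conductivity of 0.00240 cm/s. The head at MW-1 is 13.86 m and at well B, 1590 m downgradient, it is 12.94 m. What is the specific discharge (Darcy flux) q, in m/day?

Convert K: 0.00240 cm/s × 864 = 2.074 m/day.
Hydraulic gradient i = (13.86 − 12.94) / 1590 = 0.92 / 1590 = 0.0005786.
Specific discharge q = K · i = 2.074 × 0.0005786 = 0.001200 m/day.

0.00120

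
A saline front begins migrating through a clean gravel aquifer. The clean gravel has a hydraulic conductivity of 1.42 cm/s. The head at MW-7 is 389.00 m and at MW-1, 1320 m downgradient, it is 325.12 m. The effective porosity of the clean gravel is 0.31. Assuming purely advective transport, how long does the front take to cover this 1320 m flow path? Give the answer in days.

Convert K: 1.42 cm/s × 864 = 1227 m/day.
Hydraulic gradient i = (389.00 − 325.12) / 1320 = 63.88 / 1320 = 0.04839.
Darcy flux q = K · i = 1227 × 0.04839 = 59.37 m/day.
Seepage velocity v = q / n_e = 59.37 / 0.31 = 191.5 m/day.
Travel time t = L / v = 1320 / 191.5 = 6.892 days.

6.89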